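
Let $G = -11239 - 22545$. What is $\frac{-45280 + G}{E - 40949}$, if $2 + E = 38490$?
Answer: $\frac{79064}{2461} \approx 32.127$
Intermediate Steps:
$E = 38488$ ($E = -2 + 38490 = 38488$)
$G = -33784$
$\frac{-45280 + G}{E - 40949} = \frac{-45280 - 33784}{38488 - 40949} = - \frac{79064}{-2461} = \left(-79064\right) \left(- \frac{1}{2461}\right) = \frac{79064}{2461}$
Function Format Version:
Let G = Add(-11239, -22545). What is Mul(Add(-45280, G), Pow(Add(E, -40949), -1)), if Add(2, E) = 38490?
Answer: Rational(79064, 2461) ≈ 32.127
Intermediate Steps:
E = 38488 (E = Add(-2, 38490) = 38488)
G = -33784
Mul(Add(-45280, G), Pow(Add(E, -40949), -1)) = Mul(Add(-45280, -33784), Pow(Add(38488, -40949), -1)) = Mul(-79064, Pow(-2461, -1)) = Mul(-79064, Rational(-1, 2461)) = Rational(79064, 2461)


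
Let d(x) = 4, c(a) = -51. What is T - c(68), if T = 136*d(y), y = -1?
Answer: 595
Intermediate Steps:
T = 544 (T = 136*4 = 544)
T - c(68) = 544 - 1*(-51) = 544 + 51 = 595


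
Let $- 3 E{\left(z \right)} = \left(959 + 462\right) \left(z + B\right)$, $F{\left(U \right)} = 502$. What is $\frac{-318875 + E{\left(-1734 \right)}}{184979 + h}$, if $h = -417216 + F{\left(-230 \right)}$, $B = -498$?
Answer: $- \frac{738349}{231735} \approx -3.1862$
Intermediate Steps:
$E{\left(z \right)} = 235886 - \frac{1421 z}{3}$ ($E{\left(z \right)} = - \frac{\left(959 + 462\right) \left(z - 498\right)}{3} = - \frac{1421 \left(-498 + z\right)}{3} = - \frac{-707658 + 1421 z}{3} = 235886 - \frac{1421 z}{3}$)
$h = -416714$ ($h = -417216 + 502 = -416714$)
$\frac{-318875 + E{\left(-1734 \right)}}{184979 + h} = \frac{-318875 + \left(235886 - -821338\right)}{184979 - 416714} = \frac{-318875 + \left(235886 + 821338\right)}{-231735} = \left(-318875 + 1057224\right) \left(- \frac{1}{231735}\right) = 738349 \left(- \frac{1}{231735}\right) = - \frac{738349}{231735}$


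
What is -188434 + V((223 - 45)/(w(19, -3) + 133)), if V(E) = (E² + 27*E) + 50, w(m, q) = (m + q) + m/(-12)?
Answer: -589414958360/3129361 ≈ -1.8835e+5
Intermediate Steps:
w(m, q) = q + 11*m/12 (w(m, q) = (m + q) + m*(-1/12) = (m + q) - m/12 = q + 11*m/12)
V(E) = 50 + E² + 27*E
-188434 + V((223 - 45)/(w(19, -3) + 133)) = -188434 + (50 + ((223 - 45)/((-3 + (11/12)*19) + 133))² + 27*((223 - 45)/((-3 + (11/12)*19) + 133))) = -188434 + (50 + (178/((-3 + 209/12) + 133))² + 27*(178/((-3 + 209/12) + 133))) = -188434 + (50 + (178/(173/12 + 133))² + 27*(178/(173/12 + 133))) = -188434 + (50 + (178/(1769/12))² + 27*(178/(1769/12))) = -188434 + (50 + (178*(12/1769))² + 27*(178*(12/1769))) = -188434 + (50 + (2136/1769)² + 27*(2136/1769)) = -188434 + (50 + 4562496/3129361 + 57672/1769) = -188434 + 263052314/3129361 = -589414958360/3129361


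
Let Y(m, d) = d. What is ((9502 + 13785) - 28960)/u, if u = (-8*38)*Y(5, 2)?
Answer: 5673/608 ≈ 9.3306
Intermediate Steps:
u = -608 (u = -8*38*2 = -304*2 = -608)
((9502 + 13785) - 28960)/u = ((9502 + 13785) - 28960)/(-608) = (23287 - 28960)*(-1/608) = -5673*(-1/608) = 5673/608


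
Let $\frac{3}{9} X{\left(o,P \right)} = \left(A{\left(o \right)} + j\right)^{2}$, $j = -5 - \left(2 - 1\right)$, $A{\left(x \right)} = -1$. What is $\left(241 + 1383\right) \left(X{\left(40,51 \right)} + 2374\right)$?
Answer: $4094104$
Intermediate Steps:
$j = -6$ ($j = -5 - \left(2 - 1\right) = -5 - 1 = -6$)
$X{\left(o,P \right)} = 147$ ($X{\left(o,P \right)} = 3 \left(-1 - 6\right)^{2} = 3 \left(-7\right)^{2} = 3 \cdot 49 = 147$)
$\left(241 + 1383\right) \left(X{\left(40,51 \right)} + 2374\right) = \left(241 + 1383\right) \left(147 + 2374\right) = 1624 \cdot 2521 = 4094104$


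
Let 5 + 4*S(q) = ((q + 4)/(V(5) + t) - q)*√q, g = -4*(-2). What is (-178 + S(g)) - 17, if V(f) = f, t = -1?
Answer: -785/4 - 5*√2/2 ≈ -199.79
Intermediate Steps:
g = 8
S(q) = -5/4 + √q*(1 - 3*q/4)/4 (S(q) = -5/4 + (((q + 4)/(5 - 1) - q)*√q)/4 = -5/4 + (((4 + q)/4 - q)*√q)/4 = -5/4 + (((4 + q)*(¼) - q)*√q)/4 = -5/4 + (((1 + q/4) - q)*√q)/4 = -5/4 + ((1 - 3*q/4)*√q)/4 = -5/4 + (√q*(1 - 3*q/4))/4 = -5/4 + √q*(1 - 3*q/4)/4)
(-178 + S(g)) - 17 = (-178 + (-5/4 - 3*√2 + √8/4)) - 17 = (-178 + (-5/4 - 3*√2 + (2*√2)/4)) - 17 = (-178 + (-5/4 - 3*√2 + √2/2)) - 17 = (-178 + (-5/4 - 5*√2/2)) - 17 = (-717/4 - 5*√2/2) - 17 = -785/4 - 5*√2/2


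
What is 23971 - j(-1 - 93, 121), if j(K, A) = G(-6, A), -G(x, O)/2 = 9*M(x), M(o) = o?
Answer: 23863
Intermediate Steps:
G(x, O) = -18*x
j(K, A) = 108 (j(K, A) = -18*(-6) = 108)
23971 - j(-1 - 93, 121) = 23971 - 1*108 = 23971 - 108 = 23863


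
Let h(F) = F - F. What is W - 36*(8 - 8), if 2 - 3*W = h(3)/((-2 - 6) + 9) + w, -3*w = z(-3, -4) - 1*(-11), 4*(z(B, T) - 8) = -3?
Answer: 97/36 ≈ 2.6944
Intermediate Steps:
h(F) = 0
z(B, T) = 29/4 (z(B, T) = 8 + (1/4)*(-3) = 8 - 3/4 = 29/4)
w = -73/12 (w = -(29/4 - 1*(-11))/3 = -(29/4 + 11)/3 = -1/3*73/4 = -73/12 ≈ -6.0833)
W = 97/36 (W = 2/3 - (0/((-2 - 6) + 9) - 73/12)/3 = 2/3 - (0/(-8 + 9) - 73/12)/3 = 2/3 - (0/1 - 73/12)/3 = 2/3 - (0*1 - 73/12)/3 = 2/3 - (0 - 73/12)/3 = 2/3 - 1/3*(-73/12) = 2/3 + 73/36 = 97/36 ≈ 2.6944)
W - 36*(8 - 8) = 97/36 - 36*(8 - 8) = 97/36 - 36*0 = 97/36 + 0 = 97/36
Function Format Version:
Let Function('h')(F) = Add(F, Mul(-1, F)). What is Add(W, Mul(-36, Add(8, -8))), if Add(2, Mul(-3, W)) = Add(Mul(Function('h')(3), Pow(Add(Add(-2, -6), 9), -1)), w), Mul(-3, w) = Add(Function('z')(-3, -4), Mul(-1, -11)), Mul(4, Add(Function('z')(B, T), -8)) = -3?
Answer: Rational(97, 36) ≈ 2.6944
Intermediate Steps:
Function('h')(F) = 0
Function('z')(B, T) = Rational(29, 4) (Function('z')(B, T) = Add(8, Mul(Rational(1, 4), -3)) = Add(8, Rational(-3, 4)) = Rational(29, 4))
w = Rational(-73, 12) (w = Mul(Rational(-1, 3), Add(Rational(29, 4), Mul(-1, -11))) = Mul(Rational(-1, 3), Add(Rational(29, 4), 11)) = Mul(Rational(-1, 3), Rational(73, 4)) = Rational(-73, 12) ≈ -6.0833)
W = Rational(97, 36) (W = Add(Rational(2, 3), Mul(Rational(-1, 3), Add(Mul(0, Pow(Add(Add(-2, -6), 9), -1)), Rational(-73, 12)))) = Add(Rational(2, 3), Mul(Rational(-1, 3), Add(Mul(0, Pow(Add(-8, 9), -1)), Rational(-73, 12)))) = Add(Rational(2, 3), Mul(Rational(-1, 3), Add(Mul(0, Pow(1, -1)), Rational(-73, 12)))) = Add(Rational(2, 3), Mul(Rational(-1, 3), Add(Mul(0, 1), Rational(-73, 12)))) = Add(Rational(2, 3), Mul(Rational(-1, 3), Add(0, Rational(-73, 12)))) = Add(Rational(2, 3), Mul(Rational(-1, 3), Rational(-73, 12))) = Add(Rational(2, 3), Rational(73, 36)) = Rational(97, 36) ≈ 2.6944)
Add(W, Mul(-36, Add(8, -8))) = Add(Rational(97, 36), Mul(-36, Add(8, -8))) = Add(Rational(97, 36), Mul(-36, 0)) = Add(Rational(97, 36), 0) = Rational(97, 36)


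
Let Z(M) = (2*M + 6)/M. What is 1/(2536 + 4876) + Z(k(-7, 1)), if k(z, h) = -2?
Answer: -7411/7412 ≈ -0.99986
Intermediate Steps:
Z(M) = (6 + 2*M)/M
1/(2536 + 4876) + Z(k(-7, 1)) = 1/(2536 + 4876) + (2 + 6/(-2)) = 1/7412 + (2 + 6*(-½)) = 1/7412 + (2 - 3) = 1/7412 - 1 = -7411/7412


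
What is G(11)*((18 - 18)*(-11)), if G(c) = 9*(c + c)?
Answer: 0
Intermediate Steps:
G(c) = 18*c (G(c) = 9*(2*c) = 18*c)
G(11)*((18 - 18)*(-11)) = (18*11)*((18 - 18)*(-11)) = 198*(0*(-11)) = 198*0 = 0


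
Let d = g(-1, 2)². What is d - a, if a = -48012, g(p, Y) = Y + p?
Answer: 48013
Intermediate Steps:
d = 1 (d = (2 - 1)² = 1² = 1)
d - a = 1 - 1*(-48012) = 1 + 48012 = 48013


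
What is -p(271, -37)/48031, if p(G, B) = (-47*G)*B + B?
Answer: -471232/48031 ≈ -9.8110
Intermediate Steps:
p(G, B) = B - 47*B*G (p(G, B) = -47*B*G + B = B - 47*B*G)
-p(271, -37)/48031 = -(-37)*(1 - 47*271)/48031 = -(-37)*(1 - 12737)*(1/48031) = -(-37)*(-12736)*(1/48031) = -1*471232*(1/48031) = -471232*1/48031 = -471232/48031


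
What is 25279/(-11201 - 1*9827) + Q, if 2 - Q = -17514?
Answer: 368301169/21028 ≈ 17515.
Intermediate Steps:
Q = 17516 (Q = 2 - 1*(-17514) = 2 + 17514 = 17516)
25279/(-11201 - 1*9827) + Q = 25279/(-11201 - 1*9827) + 17516 = 25279/(-11201 - 9827) + 17516 = 25279/(-21028) + 17516 = 25279*(-1/21028) + 17516 = -25279/21028 + 17516 = 368301169/21028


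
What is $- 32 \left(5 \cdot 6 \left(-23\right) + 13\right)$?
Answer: $21664$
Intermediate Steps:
$- 32 \left(5 \cdot 6 \left(-23\right) + 13\right) = - 32 \left(30 \left(-23\right) + 13\right) = - 32 \left(-690 + 13\right) = \left(-32\right) \left(-677\right) = 21664$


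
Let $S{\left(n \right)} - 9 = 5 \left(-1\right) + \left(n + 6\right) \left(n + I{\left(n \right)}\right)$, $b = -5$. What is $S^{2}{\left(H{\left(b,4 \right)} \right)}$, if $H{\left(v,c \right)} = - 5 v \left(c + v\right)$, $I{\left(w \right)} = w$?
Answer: $910116$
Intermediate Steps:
$H{\left(v,c \right)} = - 5 v \left(c + v\right)$
$S{\left(n \right)} = 4 + 2 n \left(6 + n\right)$ ($S{\left(n \right)} = 9 + \left(5 \left(-1\right) + \left(n + 6\right) \left(n + n\right)\right) = 9 + \left(-5 + \left(6 + n\right) 2 n\right) = 9 + \left(-5 + 2 n \left(6 + n\right)\right) = 4 + 2 n \left(6 + n\right)$)
$S^{2}{\left(H{\left(b,4 \right)} \right)} = \left(4 + 2 \left(\left(-5\right) \left(-5\right) \left(4 - 5\right)\right)^{2} + 12 \left(\left(-5\right) \left(-5\right) \left(4 - 5\right)\right)\right)^{2} = \left(4 + 2 \left(\left(-5\right) \left(-5\right) \left(-1\right)\right)^{2} + 12 \left(\left(-5\right) \left(-5\right) \left(-1\right)\right)\right)^{2} = \left(4 + 2 \left(-25\right)^{2} + 12 \left(-25\right)\right)^{2} = \left(4 + 2 \cdot 625 - 300\right)^{2} = \left(4 + 1250 - 300\right)^{2} = 954^{2} = 910116$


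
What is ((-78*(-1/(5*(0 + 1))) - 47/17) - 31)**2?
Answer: 2383936/7225 ≈ 329.96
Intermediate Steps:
((-78*(-1/(5*(0 + 1))) - 47/17) - 31)**2 = ((-78/(1*(-5)) - 47*1/17) - 31)**2 = ((-78/(-5) - 47/17) - 31)**2 = ((-78*(-1/5) - 47/17) - 31)**2 = ((78/5 - 47/17) - 31)**2 = (1091/85 - 31)**2 = (-1544/85)**2 = 2383936/7225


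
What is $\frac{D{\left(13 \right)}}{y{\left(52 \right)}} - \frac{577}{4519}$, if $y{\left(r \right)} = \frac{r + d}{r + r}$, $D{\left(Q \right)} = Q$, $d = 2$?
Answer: $\frac{3039265}{122013} \approx 24.909$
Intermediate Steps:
$y{\left(r \right)} = \frac{2 + r}{2 r}$ ($y{\left(r \right)} = \frac{r + 2}{r + r} = \frac{2 + r}{2 r}$)
$\frac{D{\left(13 \right)}}{y{\left(52 \right)}} - \frac{577}{4519} = \frac{13}{\frac{1}{2} \cdot \frac{1}{52} \left(2 + 52\right)} - \frac{577}{4519} = \frac{13}{\frac{1}{2} \cdot \frac{1}{52} \cdot 54} - \frac{577}{4519} = \frac{13}{\frac{27}{52}} - \frac{577}{4519} = 13 \cdot \frac{52}{27} - \frac{577}{4519} = \frac{676}{27} - \frac{577}{4519} = \frac{3039265}{122013}$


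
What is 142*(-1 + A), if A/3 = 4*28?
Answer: 47570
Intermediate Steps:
A = 336 (A = 3*(4*28) = 3*112 = 336)
142*(-1 + A) = 142*(-1 + 336) = 142*335 = 47570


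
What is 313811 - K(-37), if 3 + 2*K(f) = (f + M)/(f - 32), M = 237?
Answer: 43306325/138 ≈ 3.1381e+5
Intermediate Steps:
K(f) = -3/2 + (237 + f)/(2*(-32 + f)) (K(f) = -3/2 + ((f + 237)/(f - 32))/2 = -3/2 + ((237 + f)/(-32 + f))/2 = -3/2 + (237 + f)/(2*(-32 + f)))
313811 - K(-37) = 313811 - (333/2 - 1*(-37))/(-32 - 37) = 313811 - (333/2 + 37)/(-69) = 313811 - (-1)*407/(69*2) = 313811 - 1*(-407/138) = 313811 + 407/138 = 43306325/138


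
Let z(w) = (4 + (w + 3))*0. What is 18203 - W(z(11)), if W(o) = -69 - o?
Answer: 18272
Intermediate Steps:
z(w) = 0 (z(w) = (4 + (3 + w))*0 = (7 + w)*0 = 0)
18203 - W(z(11)) = 18203 - (-69 - 1*0) = 18203 - (-69 + 0) = 18203 - 1*(-69) = 18203 + 69 = 18272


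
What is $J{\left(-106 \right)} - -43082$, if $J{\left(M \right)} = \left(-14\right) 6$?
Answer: $42998$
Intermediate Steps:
$J{\left(M \right)} = -84$
$J{\left(-106 \right)} - -43082 = -84 - -43082 = -84 + 43082 = 42998$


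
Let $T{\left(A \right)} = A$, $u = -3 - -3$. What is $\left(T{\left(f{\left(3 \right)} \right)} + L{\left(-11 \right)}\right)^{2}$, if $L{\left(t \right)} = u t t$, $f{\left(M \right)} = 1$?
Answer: $1$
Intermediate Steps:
$u = 0$ ($u = -3 + 3 = 0$)
$L{\left(t \right)} = 0$ ($L{\left(t \right)} = 0 t t = 0 t = 0$)
$\left(T{\left(f{\left(3 \right)} \right)} + L{\left(-11 \right)}\right)^{2} = \left(1 + 0\right)^{2} = 1^{2} = 1$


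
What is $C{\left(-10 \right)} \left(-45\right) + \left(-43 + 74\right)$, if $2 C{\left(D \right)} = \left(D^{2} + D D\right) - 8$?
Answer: $-4289$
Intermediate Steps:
$C{\left(D \right)} = -4 + D^{2}$ ($C{\left(D \right)} = \frac{\left(D^{2} + D D\right) - 8}{2} = \frac{\left(D^{2} + D^{2}\right) - 8}{2} = \frac{2 D^{2} - 8}{2} = \frac{-8 + 2 D^{2}}{2} = -4 + D^{2}$)
$C{\left(-10 \right)} \left(-45\right) + \left(-43 + 74\right) = \left(-4 + \left(-10\right)^{2}\right) \left(-45\right) + \left(-43 + 74\right) = \left(-4 + 100\right) \left(-45\right) + 31 = 96 \left(-45\right) + 31 = -4320 + 31 = -4289$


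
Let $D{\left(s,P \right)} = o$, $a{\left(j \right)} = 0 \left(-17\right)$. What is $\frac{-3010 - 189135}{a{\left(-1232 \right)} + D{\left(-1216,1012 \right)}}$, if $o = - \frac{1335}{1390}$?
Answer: $\frac{53416310}{267} \approx 2.0006 \cdot 10^{5}$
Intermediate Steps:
$a{\left(j \right)} = 0$
$o = - \frac{267}{278}$ ($o = \left(-1335\right) \frac{1}{1390} = - \frac{267}{278} \approx -0.96043$)
$D{\left(s,P \right)} = - \frac{267}{278}$
$\frac{-3010 - 189135}{a{\left(-1232 \right)} + D{\left(-1216,1012 \right)}} = \frac{-3010 - 189135}{0 - \frac{267}{278}} = - \frac{192145}{- \frac{267}{278}} = \left(-192145\right) \left(- \frac{278}{267}\right) = \frac{53416310}{267}$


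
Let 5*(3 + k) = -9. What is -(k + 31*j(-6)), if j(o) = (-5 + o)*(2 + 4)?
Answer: 10254/5 ≈ 2050.8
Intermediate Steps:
j(o) = -30 + 6*o (j(o) = (-5 + o)*6 = -30 + 6*o)
k = -24/5 (k = -3 + (1/5)*(-9) = -3 - 9/5 = -24/5 ≈ -4.8000)
-(k + 31*j(-6)) = -(-24/5 + 31*(-30 + 6*(-6))) = -(-24/5 + 31*(-30 - 36)) = -(-24/5 + 31*(-66)) = -(-24/5 - 2046) = -1*(-10254/5) = 10254/5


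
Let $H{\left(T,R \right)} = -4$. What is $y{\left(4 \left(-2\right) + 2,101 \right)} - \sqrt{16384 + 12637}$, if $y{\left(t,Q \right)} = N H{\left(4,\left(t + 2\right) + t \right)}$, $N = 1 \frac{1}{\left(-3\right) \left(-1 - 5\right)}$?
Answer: $- \frac{2}{9} - \sqrt{29021} \approx -170.58$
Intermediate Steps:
$N = \frac{1}{18}$ ($N = 1 \frac{1}{\left(-3\right) \left(-6\right)} = 1 \cdot \frac{1}{18} = \frac{1}{18} \approx 0.055556$)
$y{\left(t,Q \right)} = - \frac{2}{9}$ ($y{\left(t,Q \right)} = \frac{1}{18} \left(-4\right) = - \frac{2}{9}$)
$y{\left(4 \left(-2\right) + 2,101 \right)} - \sqrt{16384 + 12637} = - \frac{2}{9} - \sqrt{16384 + 12637} = - \frac{2}{9} - \sqrt{29021}$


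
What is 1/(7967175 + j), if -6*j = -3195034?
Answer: 3/25499042 ≈ 1.1765e-7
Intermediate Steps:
j = 1597517/3 (j = -⅙*(-3195034) = 1597517/3 ≈ 5.3251e+5)
1/(7967175 + j) = 1/(7967175 + 1597517/3) = 1/(25499042/3) = 3/25499042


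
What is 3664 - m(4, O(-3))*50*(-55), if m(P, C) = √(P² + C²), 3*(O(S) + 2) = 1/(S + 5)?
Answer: 3664 + 1375*√697/3 ≈ 15764.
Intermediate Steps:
O(S) = -2 + 1/(3*(5 + S)) (O(S) = -2 + 1/(3*(S + 5)) = -2 + 1/(3*(5 + S)))
m(P, C) = √(C² + P²)
3664 - m(4, O(-3))*50*(-55) = 3664 - √(((-29 - 6*(-3))/(3*(5 - 3)))² + 4²)*50*(-55) = 3664 - √(((⅓)*(-29 + 18)/2)² + 16)*50*(-55) = 3664 - √(((⅓)*(½)*(-11))² + 16)*50*(-55) = 3664 - √((-11/6)² + 16)*50*(-55) = 3664 - √(121/36 + 16)*50*(-55) = 3664 - √(697/36)*50*(-55) = 3664 - (√697/6)*50*(-55) = 3664 - 25*√697/3*(-55) = 3664 - (-1375)*√697/3 = 3664 + 1375*√697/3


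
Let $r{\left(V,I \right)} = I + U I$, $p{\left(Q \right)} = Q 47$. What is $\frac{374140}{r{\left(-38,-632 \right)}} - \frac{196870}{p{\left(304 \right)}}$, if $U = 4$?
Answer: $- \frac{74597769}{564376} \approx -132.18$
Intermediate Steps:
$p{\left(Q \right)} = 47 Q$
$r{\left(V,I \right)} = 5 I$ ($r{\left(V,I \right)} = I + 4 I = 5 I$)
$\frac{374140}{r{\left(-38,-632 \right)}} - \frac{196870}{p{\left(304 \right)}} = \frac{374140}{5 \left(-632\right)} - \frac{196870}{47 \cdot 304} = \frac{374140}{-3160} - \frac{196870}{14288} = 374140 \left(- \frac{1}{3160}\right) - \frac{98435}{7144} = - \frac{18707}{158} - \frac{98435}{7144} = - \frac{74597769}{564376}$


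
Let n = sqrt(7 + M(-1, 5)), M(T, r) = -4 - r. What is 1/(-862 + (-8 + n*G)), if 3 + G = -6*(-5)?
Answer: -145/126393 - 3*I*sqrt(2)/84262 ≈ -0.0011472 - 5.0351e-5*I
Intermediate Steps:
G = 27 (G = -3 - 6*(-5) = -3 + 30 = 27)
n = I*sqrt(2) (n = sqrt(7 + (-4 - 1*5)) = sqrt(7 + (-4 - 5)) = sqrt(7 - 9) = sqrt(-2) = I*sqrt(2) ≈ 1.4142*I)
1/(-862 + (-8 + n*G)) = 1/(-862 + (-8 + (I*sqrt(2))*27)) = 1/(-862 + (-8 + 27*I*sqrt(2))) = 1/(-870 + 27*I*sqrt(2))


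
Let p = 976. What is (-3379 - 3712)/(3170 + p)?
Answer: -7091/4146 ≈ -1.7103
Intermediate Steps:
(-3379 - 3712)/(3170 + p) = (-3379 - 3712)/(3170 + 976) = -7091/4146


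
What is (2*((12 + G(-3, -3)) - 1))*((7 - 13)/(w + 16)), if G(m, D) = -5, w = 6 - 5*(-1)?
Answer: -8/3 ≈ -2.6667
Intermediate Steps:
w = 11 (w = 6 + 5 = 11)
(2*((12 + G(-3, -3)) - 1))*((7 - 13)/(w + 16)) = (2*((12 - 5) - 1))*((7 - 13)/(11 + 16)) = (2*(7 - 1))*(-6/27) = (2*6)*(-6*1/27) = 12*(-2/9) = -8/3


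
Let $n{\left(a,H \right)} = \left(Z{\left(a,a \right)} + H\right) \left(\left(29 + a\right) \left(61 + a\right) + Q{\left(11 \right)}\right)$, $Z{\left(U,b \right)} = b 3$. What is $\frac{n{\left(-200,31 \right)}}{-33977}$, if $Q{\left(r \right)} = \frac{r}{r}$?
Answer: $\frac{13525130}{33977} \approx 398.07$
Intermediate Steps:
$Z{\left(U,b \right)} = 3 b$
$Q{\left(r \right)} = 1$
$n{\left(a,H \right)} = \left(1 + \left(29 + a\right) \left(61 + a\right)\right) \left(H + 3 a\right)$ ($n{\left(a,H \right)} = \left(3 a + H\right) \left(\left(29 + a\right) \left(61 + a\right) + 1\right) = \left(H + 3 a\right) \left(1 + \left(29 + a\right) \left(61 + a\right)\right) = \left(1 + \left(29 + a\right) \left(61 + a\right)\right) \left(H + 3 a\right)$)
$\frac{n{\left(-200,31 \right)}}{-33977} = \frac{3 \left(-200\right)^{3} + 270 \left(-200\right)^{2} + 1770 \cdot 31 + 5310 \left(-200\right) + 31 \left(-200\right)^{2} + 90 \cdot 31 \left(-200\right)}{-33977} = \left(3 \left(-8000000\right) + 270 \cdot 40000 + 54870 - 1062000 + 31 \cdot 40000 - 558000\right) \left(- \frac{1}{33977}\right) = \left(-24000000 + 10800000 + 54870 - 1062000 + 1240000 - 558000\right) \left(- \frac{1}{33977}\right) = \left(-13525130\right) \left(- \frac{1}{33977}\right) = \frac{13525130}{33977}$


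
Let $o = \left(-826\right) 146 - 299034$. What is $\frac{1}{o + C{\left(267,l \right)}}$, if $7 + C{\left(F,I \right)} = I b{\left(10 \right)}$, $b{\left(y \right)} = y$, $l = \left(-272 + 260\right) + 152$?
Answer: $- \frac{1}{418237} \approx -2.391 \cdot 10^{-6}$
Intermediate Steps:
$o = -419630$ ($o = -120596 - 299034 = -419630$)
$l = 140$ ($l = -12 + 152 = 140$)
$C{\left(F,I \right)} = -7 + 10 I$ ($C{\left(F,I \right)} = -7 + I 10 = -7 + 10 I$)
$\frac{1}{o + C{\left(267,l \right)}} = \frac{1}{-419630 + \left(-7 + 10 \cdot 140\right)} = \frac{1}{-419630 + \left(-7 + 1400\right)} = \frac{1}{-419630 + 1393} = \frac{1}{-418237} = - \frac{1}{418237}$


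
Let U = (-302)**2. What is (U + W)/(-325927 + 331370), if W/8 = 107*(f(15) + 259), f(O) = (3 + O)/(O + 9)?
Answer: 313550/5443 ≈ 57.606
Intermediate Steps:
U = 91204
f(O) = (3 + O)/(9 + O)
W = 222346 (W = 8*(107*((3 + 15)/(9 + 15) + 259)) = 8*(107*(18/24 + 259)) = 8*(107*((1/24)*18 + 259)) = 8*(107*(3/4 + 259)) = 8*(107*(1039/4)) = 8*(111173/4) = 222346)
(U + W)/(-325927 + 331370) = (91204 + 222346)/(-325927 + 331370) = 313550/5443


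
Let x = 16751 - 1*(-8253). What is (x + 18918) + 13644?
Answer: 57566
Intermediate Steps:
x = 25004 (x = 16751 + 8253 = 25004)
(x + 18918) + 13644 = (25004 + 18918) + 13644 = 43922 + 13644 = 57566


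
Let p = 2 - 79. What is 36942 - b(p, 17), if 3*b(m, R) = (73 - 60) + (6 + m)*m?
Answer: 105346/3 ≈ 35115.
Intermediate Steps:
p = -77
b(m, R) = 13/3 + m*(6 + m)/3 (b(m, R) = ((73 - 60) + (6 + m)*m)/3 = (13 + m*(6 + m))/3 = 13/3 + m*(6 + m)/3)
36942 - b(p, 17) = 36942 - (13/3 + 2*(-77) + (⅓)*(-77)²) = 36942 - (13/3 - 154 + (⅓)*5929) = 36942 - (13/3 - 154 + 5929/3) = 36942 - 1*5480/3 = 36942 - 5480/3 = 105346/3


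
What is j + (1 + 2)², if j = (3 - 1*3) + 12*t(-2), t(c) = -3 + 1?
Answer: -15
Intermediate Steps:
t(c) = -2
j = -24 (j = (3 - 1*3) + 12*(-2) = (3 - 3) - 24 = 0 - 24 = -24)
j + (1 + 2)² = -24 + (1 + 2)² = -24 + 3² = -24 + 9 = -15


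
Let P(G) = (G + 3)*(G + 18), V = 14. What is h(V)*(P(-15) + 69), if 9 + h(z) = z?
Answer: 165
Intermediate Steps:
h(z) = -9 + z
P(G) = (3 + G)*(18 + G)
h(V)*(P(-15) + 69) = (-9 + 14)*((54 + (-15)² + 21*(-15)) + 69) = 5*((54 + 225 - 315) + 69) = 5*(-36 + 69) = 5*33 = 165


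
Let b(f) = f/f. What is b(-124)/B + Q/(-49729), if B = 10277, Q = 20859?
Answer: -214318214/511064933 ≈ -0.41936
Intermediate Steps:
b(f) = 1
b(-124)/B + Q/(-49729) = 1/10277 + 20859/(-49729) = 1*(1/10277) + 20859*(-1/49729) = 1/10277 - 20859/49729 = -214318214/511064933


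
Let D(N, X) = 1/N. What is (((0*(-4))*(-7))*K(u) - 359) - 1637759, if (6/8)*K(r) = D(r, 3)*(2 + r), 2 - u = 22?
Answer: -1638118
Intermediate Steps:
u = -20 (u = 2 - 1*22 = 2 - 22 = -20)
K(r) = 4*(2 + r)/(3*r) (K(r) = 4*((2 + r)/r)/3 = 4*(2 + r)/(3*r))
(((0*(-4))*(-7))*K(u) - 359) - 1637759 = (((0*(-4))*(-7))*((4/3)*(2 - 20)/(-20)) - 359) - 1637759 = ((0*(-7))*((4/3)*(-1/20)*(-18)) - 359) - 1637759 = (0*(6/5) - 359) - 1637759 = (0 - 359) - 1637759 = -359 - 1637759 = -1638118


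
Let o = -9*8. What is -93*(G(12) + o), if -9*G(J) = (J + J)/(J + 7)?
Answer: 127472/19 ≈ 6709.1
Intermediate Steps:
G(J) = -2*J/(9*(7 + J)) (G(J) = -(J + J)/(9*(J + 7)) = -2*J/(9*(7 + J)))
o = -72
-93*(G(12) + o) = -93*(-2*12/(63 + 9*12) - 72) = -93*(-2*12/(63 + 108) - 72) = -93*(-2*12/171 - 72) = -93*(-2*12*1/171 - 72) = -93*(-8/57 - 72) = -93*(-4112/57) = 127472/19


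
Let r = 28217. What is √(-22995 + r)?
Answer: √5222 ≈ 72.263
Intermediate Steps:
√(-22995 + r) = √(-22995 + 28217) = √5222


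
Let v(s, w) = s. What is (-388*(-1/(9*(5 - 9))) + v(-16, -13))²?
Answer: 58081/81 ≈ 717.05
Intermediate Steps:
(-388*(-1/(9*(5 - 9))) + v(-16, -13))² = (-388*(-1/(9*(5 - 9))) - 16)² = (-388/((-4*(-9))) - 16)² = (-388/36 - 16)² = (-388*1/36 - 16)² = (-97/9 - 16)² = (-241/9)² = 58081/81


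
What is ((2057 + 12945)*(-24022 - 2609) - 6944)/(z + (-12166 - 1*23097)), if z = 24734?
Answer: 399525206/10529 ≈ 37945.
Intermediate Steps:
((2057 + 12945)*(-24022 - 2609) - 6944)/(z + (-12166 - 1*23097)) = ((2057 + 12945)*(-24022 - 2609) - 6944)/(24734 + (-12166 - 1*23097)) = (15002*(-26631) - 6944)/(24734 + (-12166 - 23097)) = (-399518262 - 6944)/(24734 - 35263) = -399525206/(-10529) = -399525206*(-1/10529) = 399525206/10529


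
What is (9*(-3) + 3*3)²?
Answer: 324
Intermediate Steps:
(9*(-3) + 3*3)² = (-27 + 9)² = (-18)² = 324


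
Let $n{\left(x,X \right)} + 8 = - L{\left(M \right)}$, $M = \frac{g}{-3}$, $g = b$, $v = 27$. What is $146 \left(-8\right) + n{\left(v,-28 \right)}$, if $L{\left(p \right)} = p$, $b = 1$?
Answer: $- \frac{3527}{3} \approx -1175.7$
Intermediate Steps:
$g = 1$
$M = - \frac{1}{3}$ ($M = 1 \frac{1}{-3} = 1 \left(- \frac{1}{3}\right) = - \frac{1}{3} \approx -0.33333$)
$n{\left(x,X \right)} = - \frac{23}{3}$ ($n{\left(x,X \right)} = -8 - - \frac{1}{3} = -8 + \frac{1}{3} = - \frac{23}{3}$)
$146 \left(-8\right) + n{\left(v,-28 \right)} = 146 \left(-8\right) - \frac{23}{3} = -1168 - \frac{23}{3} = - \frac{3527}{3}$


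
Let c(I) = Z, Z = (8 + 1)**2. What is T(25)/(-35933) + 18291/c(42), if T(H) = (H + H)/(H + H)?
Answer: 219083474/970191 ≈ 225.81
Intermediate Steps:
T(H) = 1 (T(H) = (2*H)/((2*H)) = (2*H)*(1/(2*H)) = 1)
Z = 81 (Z = 9**2 = 81)
c(I) = 81
T(25)/(-35933) + 18291/c(42) = 1/(-35933) + 18291/81 = 1*(-1/35933) + 18291*(1/81) = -1/35933 + 6097/27 = 219083474/970191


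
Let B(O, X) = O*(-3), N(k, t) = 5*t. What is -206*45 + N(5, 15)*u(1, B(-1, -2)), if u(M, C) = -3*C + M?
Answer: -9870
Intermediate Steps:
B(O, X) = -3*O
u(M, C) = M - 3*C
-206*45 + N(5, 15)*u(1, B(-1, -2)) = -206*45 + (5*15)*(1 - (-9)*(-1)) = -9270 + 75*(1 - 3*3) = -9270 + 75*(1 - 9) = -9270 + 75*(-8) = -9270 - 600 = -9870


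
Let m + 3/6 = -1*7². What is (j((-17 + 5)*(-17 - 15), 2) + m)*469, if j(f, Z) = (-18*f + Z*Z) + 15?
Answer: -6512065/2 ≈ -3.2560e+6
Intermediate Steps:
j(f, Z) = 15 + Z² - 18*f (j(f, Z) = (-18*f + Z²) + 15 = (Z² - 18*f) + 15 = 15 + Z² - 18*f)
m = -99/2 (m = -½ - 1*7² = -½ - 1*49 = -½ - 49 = -99/2 ≈ -49.500)
(j((-17 + 5)*(-17 - 15), 2) + m)*469 = ((15 + 2² - 18*(-17 + 5)*(-17 - 15)) - 99/2)*469 = ((15 + 4 - (-216)*(-32)) - 99/2)*469 = ((15 + 4 - 18*384) - 99/2)*469 = ((15 + 4 - 6912) - 99/2)*469 = (-6893 - 99/2)*469 = -13885/2*469 = -6512065/2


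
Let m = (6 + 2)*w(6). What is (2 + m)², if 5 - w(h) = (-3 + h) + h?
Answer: 900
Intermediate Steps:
w(h) = 8 - 2*h (w(h) = 5 - ((-3 + h) + h) = 5 - (-3 + 2*h) = 5 + (3 - 2*h) = 8 - 2*h)
m = -32 (m = (6 + 2)*(8 - 2*6) = 8*(8 - 12) = 8*(-4) = -32)
(2 + m)² = (2 - 32)² = (-30)² = 900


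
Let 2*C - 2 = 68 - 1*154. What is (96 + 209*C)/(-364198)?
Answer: 4341/182099 ≈ 0.023839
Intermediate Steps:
C = -42 (C = 1 + (68 - 1*154)/2 = 1 + (68 - 154)/2 = 1 + (1/2)*(-86) = 1 - 43 = -42)
(96 + 209*C)/(-364198) = (96 + 209*(-42))/(-364198) = (96 - 8778)*(-1/364198) = -8682*(-1/364198) = 4341/182099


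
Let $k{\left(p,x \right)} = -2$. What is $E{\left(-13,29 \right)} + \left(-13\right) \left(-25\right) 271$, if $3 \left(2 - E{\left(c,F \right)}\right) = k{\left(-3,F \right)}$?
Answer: $\frac{264233}{3} \approx 88078.0$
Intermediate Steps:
$E{\left(c,F \right)} = \frac{8}{3}$ ($E{\left(c,F \right)} = 2 - - \frac{2}{3} = 2 + \frac{2}{3} = \frac{8}{3}$)
$E{\left(-13,29 \right)} + \left(-13\right) \left(-25\right) 271 = \frac{8}{3} + \left(-13\right) \left(-25\right) 271 = \frac{8}{3} + 325 \cdot 271 = \frac{8}{3} + 88075 = \frac{264233}{3}$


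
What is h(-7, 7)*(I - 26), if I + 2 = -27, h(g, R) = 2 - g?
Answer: -495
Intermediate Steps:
I = -29 (I = -2 - 27 = -29)
h(-7, 7)*(I - 26) = (2 - 1*(-7))*(-29 - 26) = (2 + 7)*(-55) = 9*(-55) = -495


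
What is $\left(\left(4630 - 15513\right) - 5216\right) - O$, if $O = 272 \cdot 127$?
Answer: $-50643$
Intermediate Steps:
$O = 34544$
$\left(\left(4630 - 15513\right) - 5216\right) - O = \left(\left(4630 - 15513\right) - 5216\right) - 34544 = \left(-10883 - 5216\right) - 34544 = -16099 - 34544 = -50643$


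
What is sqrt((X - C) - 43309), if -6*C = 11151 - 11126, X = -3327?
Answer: I*sqrt(1678746)/6 ≈ 215.94*I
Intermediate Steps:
C = -25/6 (C = -(11151 - 11126)/6 = -1/6*25 = -25/6 ≈ -4.1667)
sqrt((X - C) - 43309) = sqrt((-3327 - 1*(-25/6)) - 43309) = sqrt((-3327 + 25/6) - 43309) = sqrt(-19937/6 - 43309) = sqrt(-279791/6) = I*sqrt(1678746)/6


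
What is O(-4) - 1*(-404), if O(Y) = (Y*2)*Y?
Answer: 436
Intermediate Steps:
O(Y) = 2*Y² (O(Y) = (2*Y)*Y = 2*Y²)
O(-4) - 1*(-404) = 2*(-4)² - 1*(-404) = 2*16 + 404 = 32 + 404 = 436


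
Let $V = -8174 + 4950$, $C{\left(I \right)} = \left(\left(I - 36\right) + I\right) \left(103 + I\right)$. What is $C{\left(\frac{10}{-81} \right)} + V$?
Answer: $- \frac{45618352}{6561} \approx -6953.0$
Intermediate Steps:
$C{\left(I \right)} = \left(-36 + 2 I\right) \left(103 + I\right)$ ($C{\left(I \right)} = \left(\left(-36 + I\right) + I\right) \left(103 + I\right) = \left(-36 + 2 I\right) \left(103 + I\right)$)
$V = -3224$
$C{\left(\frac{10}{-81} \right)} + V = \left(-3708 + 2 \left(\frac{10}{-81}\right)^{2} + 170 \frac{10}{-81}\right) - 3224 = \left(-3708 + 2 \left(10 \left(- \frac{1}{81}\right)\right)^{2} + 170 \cdot 10 \left(- \frac{1}{81}\right)\right) - 3224 = \left(-3708 + 2 \left(- \frac{10}{81}\right)^{2} + 170 \left(- \frac{10}{81}\right)\right) - 3224 = \left(-3708 + 2 \cdot \frac{100}{6561} - \frac{1700}{81}\right) - 3224 = \left(-3708 + \frac{200}{6561} - \frac{1700}{81}\right) - 3224 = - \frac{24465688}{6561} - 3224 = - \frac{45618352}{6561}$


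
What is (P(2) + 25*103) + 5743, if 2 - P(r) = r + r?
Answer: 8316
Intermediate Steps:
P(r) = 2 - 2*r (P(r) = 2 - (r + r) = 2 - 2*r)
(P(2) + 25*103) + 5743 = ((2 - 2*2) + 25*103) + 5743 = ((2 - 4) + 2575) + 5743 = (-2 + 2575) + 5743 = 2573 + 5743 = 8316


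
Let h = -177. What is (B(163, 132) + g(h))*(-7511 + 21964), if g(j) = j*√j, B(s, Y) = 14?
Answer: 202342 - 2558181*I*√177 ≈ 2.0234e+5 - 3.4034e+7*I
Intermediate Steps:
g(j) = j^(3/2)
(B(163, 132) + g(h))*(-7511 + 21964) = (14 + (-177)^(3/2))*(-7511 + 21964) = (14 - 177*I*√177)*14453 = 202342 - 2558181*I*√177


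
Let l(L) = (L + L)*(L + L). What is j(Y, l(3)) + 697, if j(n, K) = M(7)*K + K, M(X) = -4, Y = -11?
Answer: 589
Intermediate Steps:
l(L) = 4*L² (l(L) = (2*L)*(2*L) = 4*L²)
j(n, K) = -3*K (j(n, K) = -4*K + K = -3*K)
j(Y, l(3)) + 697 = -12*3² + 697 = -12*9 + 697 = -3*36 + 697 = -108 + 697 = 589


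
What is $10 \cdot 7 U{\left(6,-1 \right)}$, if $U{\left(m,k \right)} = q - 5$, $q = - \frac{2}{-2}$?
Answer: $-280$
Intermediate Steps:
$q = 1$ ($q = \left(-2\right) \left(- \frac{1}{2}\right) = 1$)
$U{\left(m,k \right)} = -4$ ($U{\left(m,k \right)} = 1 - 5 = -4$)
$10 \cdot 7 U{\left(6,-1 \right)} = 10 \cdot 7 \left(-4\right) = 70 \left(-4\right) = -280$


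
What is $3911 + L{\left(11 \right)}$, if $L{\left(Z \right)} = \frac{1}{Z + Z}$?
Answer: $\frac{86043}{22} \approx 3911.0$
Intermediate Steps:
$L{\left(Z \right)} = \frac{1}{2 Z}$
$3911 + L{\left(11 \right)} = 3911 + \frac{1}{2 \cdot 11} = 3911 + \frac{1}{2} \cdot \frac{1}{11} = 3911 + \frac{1}{22} = \frac{86043}{22}$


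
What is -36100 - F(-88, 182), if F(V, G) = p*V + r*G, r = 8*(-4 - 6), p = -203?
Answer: -39404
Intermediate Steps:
r = -80 (r = 8*(-10) = -80)
F(V, G) = -203*V - 80*G
-36100 - F(-88, 182) = -36100 - (-203*(-88) - 80*182) = -36100 - (17864 - 14560) = -36100 - 1*3304 = -36100 - 3304 = -39404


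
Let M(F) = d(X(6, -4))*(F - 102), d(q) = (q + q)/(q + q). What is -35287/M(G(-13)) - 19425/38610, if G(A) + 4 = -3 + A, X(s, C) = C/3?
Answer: 22667687/78507 ≈ 288.73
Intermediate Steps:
X(s, C) = C/3 (X(s, C) = C*(1/3) = C/3)
G(A) = -7 + A (G(A) = -4 + (-3 + A) = -7 + A)
d(q) = 1 (d(q) = (2*q)/((2*q)) = (2*q)*(1/(2*q)) = 1)
M(F) = -102 + F (M(F) = 1*(F - 102) = 1*(-102 + F) = -102 + F)
-35287/M(G(-13)) - 19425/38610 = -35287/(-102 + (-7 - 13)) - 19425/38610 = -35287/(-102 - 20) - 19425*1/38610 = -35287/(-122) - 1295/2574 = -35287*(-1/122) - 1295/2574 = 35287/122 - 1295/2574 = 22667687/78507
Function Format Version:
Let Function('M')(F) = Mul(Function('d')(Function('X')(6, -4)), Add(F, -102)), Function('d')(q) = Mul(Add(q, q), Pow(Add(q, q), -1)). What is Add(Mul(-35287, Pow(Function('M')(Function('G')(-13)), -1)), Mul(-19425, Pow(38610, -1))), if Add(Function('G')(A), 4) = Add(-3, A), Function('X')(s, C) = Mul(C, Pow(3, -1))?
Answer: Rational(22667687, 78507) ≈ 288.73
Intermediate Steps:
Function('X')(s, C) = Mul(Rational(1, 3), C) (Function('X')(s, C) = Mul(C, Rational(1, 3)) = Mul(Rational(1, 3), C))
Function('G')(A) = Add(-7, A) (Function('G')(A) = Add(-4, Add(-3, A)) = Add(-7, A))
Function('d')(q) = 1 (Function('d')(q) = Mul(Mul(2, q), Pow(Mul(2, q), -1)) = Mul(Mul(2, q), Mul(Rational(1, 2), Pow(q, -1))) = 1)
Function('M')(F) = Add(-102, F) (Function('M')(F) = Mul(1, Add(F, -102)) = Mul(1, Add(-102, F)) = Add(-102, F))
Add(Mul(-35287, Pow(Function('M')(Function('G')(-13)), -1)), Mul(-19425, Pow(38610, -1))) = Add(Mul(-35287, Pow(Add(-102, Add(-7, -13)), -1)), Mul(-19425, Pow(38610, -1))) = Add(Mul(-35287, Pow(Add(-102, -20), -1)), Mul(-19425, Rational(1, 38610))) = Add(Mul(-35287, Pow(-122, -1)), Rational(-1295, 2574)) = Add(Mul(-35287, Rational(-1, 122)), Rational(-1295, 2574)) = Add(Rational(35287, 122), Rational(-1295, 2574)) = Rational(22667687, 78507)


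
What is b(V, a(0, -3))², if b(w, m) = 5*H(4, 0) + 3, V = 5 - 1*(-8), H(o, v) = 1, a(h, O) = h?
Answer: 64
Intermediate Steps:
V = 13 (V = 5 + 8 = 13)
b(w, m) = 8 (b(w, m) = 5*1 + 3 = 5 + 3 = 8)
b(V, a(0, -3))² = 8² = 64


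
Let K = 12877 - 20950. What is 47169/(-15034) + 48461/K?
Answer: -48232957/5276934 ≈ -9.1403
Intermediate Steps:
K = -8073
47169/(-15034) + 48461/K = 47169/(-15034) + 48461/(-8073) = 47169*(-1/15034) + 48461*(-1/8073) = -47169/15034 - 2107/351 = -48232957/5276934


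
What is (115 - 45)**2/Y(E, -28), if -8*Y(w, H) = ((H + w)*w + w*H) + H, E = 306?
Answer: -4900/9559 ≈ -0.51261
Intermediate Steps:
Y(w, H) = -H/8 - H*w/8 - w*(H + w)/8 (Y(w, H) = -(((H + w)*w + w*H) + H)/8 = -((w*(H + w) + H*w) + H)/8 = -((H*w + w*(H + w)) + H)/8 = -(H + H*w + w*(H + w))/8 = -H/8 - H*w/8 - w*(H + w)/8)
(115 - 45)**2/Y(E, -28) = (115 - 45)**2/(-1/8*(-28) - 1/8*306**2 - 1/4*(-28)*306) = 70**2/(7/2 - 1/8*93636 + 2142) = 4900/(7/2 - 23409/2 + 2142) = 4900/(-9559) = 4900*(-1/9559) = -4900/9559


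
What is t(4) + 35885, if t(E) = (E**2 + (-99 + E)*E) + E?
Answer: 35525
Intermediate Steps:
t(E) = E + E**2 + E*(-99 + E) (t(E) = (E**2 + E*(-99 + E)) + E = E + E**2 + E*(-99 + E))
t(4) + 35885 = 2*4*(-49 + 4) + 35885 = 2*4*(-45) + 35885 = -360 + 35885 = 35525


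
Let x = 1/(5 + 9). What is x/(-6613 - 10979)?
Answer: -1/246288 ≈ -4.0603e-6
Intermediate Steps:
x = 1/14 ≈ 0.071429
x/(-6613 - 10979) = (1/14)/(-6613 - 10979) = (1/14)/(-17592) = -1/17592*1/14 = -1/246288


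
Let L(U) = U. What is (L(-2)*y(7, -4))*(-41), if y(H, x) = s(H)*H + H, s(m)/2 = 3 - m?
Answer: -4018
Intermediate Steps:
s(m) = 6 - 2*m (s(m) = 2*(3 - m) = 6 - 2*m)
y(H, x) = H + H*(6 - 2*H) (y(H, x) = (6 - 2*H)*H + H = H*(6 - 2*H) + H = H + H*(6 - 2*H))
(L(-2)*y(7, -4))*(-41) = -14*(7 - 2*7)*(-41) = -14*(7 - 14)*(-41) = -14*(-7)*(-41) = -2*(-49)*(-41) = 98*(-41) = -4018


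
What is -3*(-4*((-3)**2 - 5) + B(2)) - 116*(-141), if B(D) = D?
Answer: 16398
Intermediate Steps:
-3*(-4*((-3)**2 - 5) + B(2)) - 116*(-141) = -3*(-4*((-3)**2 - 5) + 2) - 116*(-141) = -3*(-4*(9 - 5) + 2) + 16356 = -3*(-4*4 + 2) + 16356 = -3*(-16 + 2) + 16356 = -3*(-14) + 16356 = 42 + 16356 = 16398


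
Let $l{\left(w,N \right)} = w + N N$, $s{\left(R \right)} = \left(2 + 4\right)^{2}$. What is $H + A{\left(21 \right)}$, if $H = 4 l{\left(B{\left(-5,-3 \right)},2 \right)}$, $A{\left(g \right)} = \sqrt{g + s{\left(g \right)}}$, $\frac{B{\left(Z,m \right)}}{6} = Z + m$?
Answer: $-176 + \sqrt{57} \approx -168.45$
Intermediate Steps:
$s{\left(R \right)} = 36$ ($s{\left(R \right)} = 6^{2} = 36$)
$B{\left(Z,m \right)} = 6 Z + 6 m$ ($B{\left(Z,m \right)} = 6 \left(Z + m\right) = 6 Z + 6 m$)
$A{\left(g \right)} = \sqrt{36 + g}$ ($A{\left(g \right)} = \sqrt{g + 36} = \sqrt{36 + g}$)
$l{\left(w,N \right)} = w + N^{2}$
$H = -176$ ($H = 4 \left(\left(6 \left(-5\right) + 6 \left(-3\right)\right) + 2^{2}\right) = 4 \left(\left(-30 - 18\right) + 4\right) = 4 \left(-48 + 4\right) = 4 \left(-44\right) = -176$)
$H + A{\left(21 \right)} = -176 + \sqrt{36 + 21} = -176 + \sqrt{57}$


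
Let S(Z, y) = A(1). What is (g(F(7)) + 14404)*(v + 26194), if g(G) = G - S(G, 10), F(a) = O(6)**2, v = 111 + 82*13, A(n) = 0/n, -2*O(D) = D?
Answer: 394498223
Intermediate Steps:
O(D) = -D/2
A(n) = 0
S(Z, y) = 0
v = 1177 (v = 111 + 1066 = 1177)
F(a) = 9 (F(a) = (-1/2*6)**2 = (-3)**2 = 9)
g(G) = G (g(G) = G - 1*0 = G + 0 = G)
(g(F(7)) + 14404)*(v + 26194) = (9 + 14404)*(1177 + 26194) = 14413*27371 = 394498223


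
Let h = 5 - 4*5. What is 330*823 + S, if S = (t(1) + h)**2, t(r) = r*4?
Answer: 271711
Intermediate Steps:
t(r) = 4*r
h = -15 (h = 5 - 20 = -15)
S = 121 (S = (4*1 - 15)**2 = (4 - 15)**2 = (-11)**2 = 121)
330*823 + S = 330*823 + 121 = 271590 + 121 = 271711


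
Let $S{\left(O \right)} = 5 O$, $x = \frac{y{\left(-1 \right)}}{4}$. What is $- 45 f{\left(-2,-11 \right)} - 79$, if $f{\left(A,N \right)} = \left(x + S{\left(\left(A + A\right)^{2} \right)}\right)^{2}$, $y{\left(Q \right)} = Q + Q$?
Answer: $- \frac{1137961}{4} \approx -2.8449 \cdot 10^{5}$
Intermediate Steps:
$y{\left(Q \right)} = 2 Q$
$x = - \frac{1}{2}$ ($x = \frac{2 \left(-1\right)}{4} = \left(-2\right) \frac{1}{4} = - \frac{1}{2} \approx -0.5$)
$f{\left(A,N \right)} = \left(- \frac{1}{2} + 20 A^{2}\right)^{2}$ ($f{\left(A,N \right)} = \left(- \frac{1}{2} + 5 \left(A + A\right)^{2}\right)^{2} = \left(- \frac{1}{2} + 5 \left(2 A\right)^{2}\right)^{2} = \left(- \frac{1}{2} + 5 \cdot 4 A^{2}\right)^{2} = \left(- \frac{1}{2} + 20 A^{2}\right)^{2}$)
$- 45 f{\left(-2,-11 \right)} - 79 = - 45 \frac{\left(-1 + 40 \left(-2\right)^{2}\right)^{2}}{4} - 79 = - 45 \frac{\left(-1 + 40 \cdot 4\right)^{2}}{4} - 79 = - 45 \frac{\left(-1 + 160\right)^{2}}{4} - 79 = - 45 \frac{159^{2}}{4} - 79 = - 45 \cdot \frac{1}{4} \cdot 25281 - 79 = \left(-45\right) \frac{25281}{4} - 79 = - \frac{1137645}{4} - 79 = - \frac{1137961}{4}$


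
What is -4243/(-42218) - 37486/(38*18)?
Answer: -10392643/189981 ≈ -54.704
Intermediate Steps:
-4243/(-42218) - 37486/(38*18) = -4243*(-1/42218) - 37486/684 = 4243/42218 - 37486*1/684 = 4243/42218 - 18743/342 = -10392643/189981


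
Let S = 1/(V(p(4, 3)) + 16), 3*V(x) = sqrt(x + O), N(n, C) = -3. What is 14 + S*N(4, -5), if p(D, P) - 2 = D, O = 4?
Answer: 15842/1147 + 9*sqrt(10)/2294 ≈ 13.824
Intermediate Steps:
p(D, P) = 2 + D
V(x) = sqrt(4 + x)/3 (V(x) = sqrt(x + 4)/3 = sqrt(4 + x)/3)
S = 1/(16 + sqrt(10)/3) (S = 1/(sqrt(4 + (2 + 4))/3 + 16) = 1/(sqrt(4 + 6)/3 + 16) = 1/(sqrt(10)/3 + 16) = 1/(16 + sqrt(10)/3) ≈ 0.058637)
14 + S*N(4, -5) = 14 + (72/1147 - 3*sqrt(10)/2294)*(-3) = 14 + (-216/1147 + 9*sqrt(10)/2294) = 15842/1147 + 9*sqrt(10)/2294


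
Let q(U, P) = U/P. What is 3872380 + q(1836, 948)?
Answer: 305918173/79 ≈ 3.8724e+6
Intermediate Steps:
3872380 + q(1836, 948) = 3872380 + 1836/948 = 3872380 + 1836*(1/948) = 3872380 + 153/79 = 305918173/79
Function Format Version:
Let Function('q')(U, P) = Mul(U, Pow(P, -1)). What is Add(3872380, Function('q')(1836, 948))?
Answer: Rational(305918173, 79) ≈ 3.8724e+6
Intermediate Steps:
Add(3872380, Function('q')(1836, 948)) = Add(3872380, Mul(1836, Pow(948, -1))) = Add(3872380, Mul(1836, Rational(1, 948))) = Add(3872380, Rational(153, 79)) = Rational(305918173, 79)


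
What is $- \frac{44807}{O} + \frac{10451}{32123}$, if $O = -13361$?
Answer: $\frac{225567296}{61313629} \approx 3.6789$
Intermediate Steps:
$- \frac{44807}{O} + \frac{10451}{32123} = - \frac{44807}{-13361} + \frac{10451}{32123} = \left(-44807\right) \left(- \frac{1}{13361}\right) + 10451 \cdot \frac{1}{32123} = \frac{44807}{13361} + \frac{1493}{4589} = \frac{225567296}{61313629}$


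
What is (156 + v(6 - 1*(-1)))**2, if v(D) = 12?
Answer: 28224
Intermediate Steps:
(156 + v(6 - 1*(-1)))**2 = (156 + 12)**2 = 168**2 = 28224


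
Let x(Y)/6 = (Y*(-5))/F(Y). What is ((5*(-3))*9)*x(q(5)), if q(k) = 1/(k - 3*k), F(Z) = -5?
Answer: 81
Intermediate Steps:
q(k) = -1/(2*k) (q(k) = 1/(-2*k) = -1/(2*k))
x(Y) = 6*Y (x(Y) = 6*((Y*(-5))/(-5)) = 6*(-5*Y*(-1/5)) = 6*Y)
((5*(-3))*9)*x(q(5)) = ((5*(-3))*9)*(6*(-1/2/5)) = (-15*9)*(6*(-1/2*1/5)) = -810*(-1)/10 = -135*(-3/5) = 81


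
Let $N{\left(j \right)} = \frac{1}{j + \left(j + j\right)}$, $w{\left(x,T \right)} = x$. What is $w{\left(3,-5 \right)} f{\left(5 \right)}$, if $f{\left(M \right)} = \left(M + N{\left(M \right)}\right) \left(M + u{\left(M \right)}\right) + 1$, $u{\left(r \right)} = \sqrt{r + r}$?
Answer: $79 + \frac{76 \sqrt{10}}{5} \approx 127.07$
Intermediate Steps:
$N{\left(j \right)} = \frac{1}{3 j}$ ($N{\left(j \right)} = \frac{1}{j + 2 j} = \frac{1}{3 j}$)
$u{\left(r \right)} = \sqrt{2} \sqrt{r}$ ($u{\left(r \right)} = \sqrt{2 r} = \sqrt{2} \sqrt{r}$)
$f{\left(M \right)} = 1 + \left(M + \frac{1}{3 M}\right) \left(M + \sqrt{2} \sqrt{M}\right)$ ($f{\left(M \right)} = \left(M + \frac{1}{3 M}\right) \left(M + \sqrt{2} \sqrt{M}\right) + 1 = 1 + \left(M + \frac{1}{3 M}\right) \left(M + \sqrt{2} \sqrt{M}\right)$)
$w{\left(3,-5 \right)} f{\left(5 \right)} = 3 \left(\frac{4}{3} + 5^{2} + \sqrt{2} \cdot 5^{\frac{3}{2}} + \frac{\sqrt{2}}{3 \sqrt{5}}\right) = 3 \left(\frac{4}{3} + 25 + \sqrt{2} \cdot 5 \sqrt{5} + \frac{\sqrt{2} \frac{\sqrt{5}}{5}}{3}\right) = 3 \left(\frac{4}{3} + 25 + 5 \sqrt{10} + \frac{\sqrt{10}}{15}\right) = 3 \left(\frac{79}{3} + \frac{76 \sqrt{10}}{15}\right) = 79 + \frac{76 \sqrt{10}}{5}$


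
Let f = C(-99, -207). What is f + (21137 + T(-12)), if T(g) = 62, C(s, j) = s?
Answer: 21100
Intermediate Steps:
f = -99
f + (21137 + T(-12)) = -99 + (21137 + 62) = -99 + 21199 = 21100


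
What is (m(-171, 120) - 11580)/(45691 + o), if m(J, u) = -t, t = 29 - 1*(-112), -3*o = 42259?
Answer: -35163/94814 ≈ -0.37086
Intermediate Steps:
o = -42259/3 (o = -⅓*42259 = -42259/3 ≈ -14086.)
t = 141 (t = 29 + 112 = 141)
m(J, u) = -141 (m(J, u) = -1*141 = -141)
(m(-171, 120) - 11580)/(45691 + o) = (-141 - 11580)/(45691 - 42259/3) = -11721/94814/3 = -11721*3/94814 = -35163/94814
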